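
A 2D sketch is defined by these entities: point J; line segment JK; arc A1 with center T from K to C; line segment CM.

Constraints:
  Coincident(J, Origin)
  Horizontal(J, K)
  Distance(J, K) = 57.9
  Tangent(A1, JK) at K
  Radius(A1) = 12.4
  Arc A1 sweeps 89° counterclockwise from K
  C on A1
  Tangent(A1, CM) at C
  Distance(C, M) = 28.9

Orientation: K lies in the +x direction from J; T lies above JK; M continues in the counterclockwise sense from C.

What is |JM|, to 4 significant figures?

81.86

J is at the origin; J and K share the same y with |JK| = 57.9 and K on the +x side, so K = (57.90, 0.000). The tangent condition forces TK to be normal to JK, so T = K + (0, 12.4) = (57.90, 12.40). On A1, K sits at bearing -90° from T; an 89° counterclockwise sweep puts C at bearing -1°, so C = T + 12.4·(cos -1°, sin -1°) = (70.30, 12.18). Tangency of A1 to CM means the radius TC is perpendicular to CM, so CM runs along (−sin -1°, cos -1°); with |CM| = 28.9, M = (70.80, 41.08). Then |JM| = |M − J| = 81.86.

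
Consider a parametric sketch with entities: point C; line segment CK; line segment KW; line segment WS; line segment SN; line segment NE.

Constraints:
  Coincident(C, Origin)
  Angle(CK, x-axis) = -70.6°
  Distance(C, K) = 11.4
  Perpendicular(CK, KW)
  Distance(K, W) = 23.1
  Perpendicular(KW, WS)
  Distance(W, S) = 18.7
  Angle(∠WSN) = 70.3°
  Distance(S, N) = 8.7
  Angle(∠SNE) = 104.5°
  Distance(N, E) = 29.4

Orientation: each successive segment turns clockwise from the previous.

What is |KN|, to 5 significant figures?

21.700

C is at the origin; CK runs at -70.6° with length 11.4, so K = (3.7866, -10.753). The perpendicularity gives KW at right angles to CK, so KW runs at -160.60°; with |KW| = 23.1, W = (-18.002, -18.426). KW ⟂ WS, so WS runs at 109.40°; with |WS| = 18.7, S = (-24.213, -0.78740). ∠WSN = 70.3° gives SN at -0.30000° from the x-axis; with |SN| = 8.7, N = (-15.513, -0.83295). Then |KN| = |N − K| = 21.700.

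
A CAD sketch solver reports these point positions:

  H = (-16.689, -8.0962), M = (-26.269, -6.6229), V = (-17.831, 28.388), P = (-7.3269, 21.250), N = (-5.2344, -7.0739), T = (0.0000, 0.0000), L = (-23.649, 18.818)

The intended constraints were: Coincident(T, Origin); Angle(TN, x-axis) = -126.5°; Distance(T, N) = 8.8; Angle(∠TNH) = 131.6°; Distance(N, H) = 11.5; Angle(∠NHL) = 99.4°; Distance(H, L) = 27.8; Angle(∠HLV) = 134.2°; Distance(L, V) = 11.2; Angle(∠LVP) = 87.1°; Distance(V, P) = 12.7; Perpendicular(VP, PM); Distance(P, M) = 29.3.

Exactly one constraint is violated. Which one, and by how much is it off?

Distance(P, M) = 29.3 — off by 4.40.

T = (0.00, 0.00) ✓; TN at -126.5° ✓; |TN| = 8.800 ✓; ∠TNH = 131.6° ✓; |NH| = 11.50 ✓; ∠NHL = 99.40° ✓; |HL| = 27.80 ✓; ∠HLV = 134.2° ✓; |LV| = 11.20 ✓; ∠LVP = 87.10° ✓; |VP| = 12.70 ✓; ∠(VP, PM) = 90.00° ✓; |PM| = 33.70 ✗.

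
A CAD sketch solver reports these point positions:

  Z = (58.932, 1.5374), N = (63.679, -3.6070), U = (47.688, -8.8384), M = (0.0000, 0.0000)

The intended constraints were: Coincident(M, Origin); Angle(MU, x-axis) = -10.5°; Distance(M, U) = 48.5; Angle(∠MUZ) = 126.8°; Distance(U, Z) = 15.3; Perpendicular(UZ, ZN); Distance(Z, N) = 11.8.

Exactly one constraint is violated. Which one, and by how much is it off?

Distance(Z, N) = 11.8 — off by 4.80.

M = (0.00, 0.00) ✓; MU at -10.50° ✓; |MU| = 48.50 ✓; ∠MUZ = 126.8° ✓; |UZ| = 15.30 ✓; ∠(UZ, ZN) = 90.00° ✓; |ZN| = 7.000 ✗.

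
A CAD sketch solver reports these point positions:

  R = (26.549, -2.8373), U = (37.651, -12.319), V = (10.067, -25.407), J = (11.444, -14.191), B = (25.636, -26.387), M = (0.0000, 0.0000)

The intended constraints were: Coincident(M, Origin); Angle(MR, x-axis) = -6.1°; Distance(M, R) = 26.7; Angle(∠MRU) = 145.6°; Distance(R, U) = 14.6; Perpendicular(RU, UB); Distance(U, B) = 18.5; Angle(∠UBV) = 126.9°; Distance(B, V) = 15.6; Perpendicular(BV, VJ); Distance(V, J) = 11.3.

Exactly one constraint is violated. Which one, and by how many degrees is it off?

Perpendicular(BV, VJ) — off by 3.40°.

M = (0.00, 0.00) ✓; MR at -6.100° ✓; |MR| = 26.70 ✓; ∠MRU = 145.6° ✓; |RU| = 14.60 ✓; ∠(RU, UB) = 90.00° ✓; |UB| = 18.50 ✓; ∠UBV = 126.9° ✓; |BV| = 15.60 ✓; ∠(BV, VJ) = 93.40° ✗; |VJ| = 11.30 ✓.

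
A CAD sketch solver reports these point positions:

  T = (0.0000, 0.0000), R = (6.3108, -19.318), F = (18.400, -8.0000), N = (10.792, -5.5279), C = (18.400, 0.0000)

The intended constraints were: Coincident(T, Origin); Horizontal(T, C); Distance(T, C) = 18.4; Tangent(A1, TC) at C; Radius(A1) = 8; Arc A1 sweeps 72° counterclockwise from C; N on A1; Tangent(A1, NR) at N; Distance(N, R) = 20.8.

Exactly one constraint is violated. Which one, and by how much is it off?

Distance(N, R) = 20.8 — off by 6.30.

T = (0.00, 0.00) ✓; T.y = 0.00, C.y = 0.00 ✓; |TC| = 18.40 ✓; ∠(FC, CT) = 90.00° ✓; |FC| = 8.000 ✓; bearing(F→N) − bearing(F→C) = 72.00° ✓; |FN| = 8.000 ✓; ∠(FN, NR) = 90.00° ✓; |NR| = 14.50 ✗.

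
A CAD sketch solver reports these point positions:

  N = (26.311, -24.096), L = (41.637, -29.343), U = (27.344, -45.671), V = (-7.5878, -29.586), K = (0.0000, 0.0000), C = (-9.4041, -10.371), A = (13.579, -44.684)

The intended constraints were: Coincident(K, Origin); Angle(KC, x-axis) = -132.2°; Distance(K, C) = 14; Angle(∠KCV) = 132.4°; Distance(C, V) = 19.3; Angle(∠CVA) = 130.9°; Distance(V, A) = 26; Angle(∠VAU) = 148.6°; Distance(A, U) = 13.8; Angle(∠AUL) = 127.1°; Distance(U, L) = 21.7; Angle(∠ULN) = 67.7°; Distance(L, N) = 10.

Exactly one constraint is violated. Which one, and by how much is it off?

Distance(L, N) = 10 — off by 6.20.

K = (0.00, 0.00) ✓; KC at -132.2° ✓; |KC| = 14.00 ✓; ∠KCV = 132.4° ✓; |CV| = 19.30 ✓; ∠CVA = 130.9° ✓; |VA| = 26.00 ✓; ∠VAU = 148.6° ✓; |AU| = 13.80 ✓; ∠AUL = 127.1° ✓; |UL| = 21.70 ✓; ∠ULN = 67.70° ✓; |LN| = 16.20 ✗.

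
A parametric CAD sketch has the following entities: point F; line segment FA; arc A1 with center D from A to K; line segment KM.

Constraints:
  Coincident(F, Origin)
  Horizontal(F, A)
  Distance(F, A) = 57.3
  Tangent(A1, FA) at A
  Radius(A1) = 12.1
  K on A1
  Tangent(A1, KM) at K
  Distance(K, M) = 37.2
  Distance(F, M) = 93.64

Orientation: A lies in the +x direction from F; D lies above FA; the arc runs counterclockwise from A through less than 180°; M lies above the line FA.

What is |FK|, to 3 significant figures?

68.5

F is at the origin; F and A share the same y with |FA| = 57.3 and A on the +x side, so A = (57.3, 0.00). Tangency of A1 to FA means the radius DA is perpendicular to FA, so D = A + (0, 12.1) = (57.3, 12.1). Since DK ⟂ KM (tangency), |DM| = √(12.1² + 37.2²) = 39.1 regardless of where K sits on A1. So M lies on both circle(F, 93.64) and circle(D, 39.1); the above-FA intersection is M = (84.6, 40.1). K is the foot of the tangent from M: K = (68.1, 6.74).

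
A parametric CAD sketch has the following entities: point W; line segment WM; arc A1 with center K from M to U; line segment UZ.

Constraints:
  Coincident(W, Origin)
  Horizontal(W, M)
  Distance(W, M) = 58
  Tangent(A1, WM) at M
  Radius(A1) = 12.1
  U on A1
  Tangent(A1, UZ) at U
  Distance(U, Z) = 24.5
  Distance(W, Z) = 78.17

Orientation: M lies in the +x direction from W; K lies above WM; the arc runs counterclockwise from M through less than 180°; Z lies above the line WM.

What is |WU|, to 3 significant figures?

71.2

Checks: |KU| = 12.10 ✓; ∠(KU, UZ) = 90.00° ✓; |UZ| = 24.50 ✓; |WZ| = 78.17 ✓.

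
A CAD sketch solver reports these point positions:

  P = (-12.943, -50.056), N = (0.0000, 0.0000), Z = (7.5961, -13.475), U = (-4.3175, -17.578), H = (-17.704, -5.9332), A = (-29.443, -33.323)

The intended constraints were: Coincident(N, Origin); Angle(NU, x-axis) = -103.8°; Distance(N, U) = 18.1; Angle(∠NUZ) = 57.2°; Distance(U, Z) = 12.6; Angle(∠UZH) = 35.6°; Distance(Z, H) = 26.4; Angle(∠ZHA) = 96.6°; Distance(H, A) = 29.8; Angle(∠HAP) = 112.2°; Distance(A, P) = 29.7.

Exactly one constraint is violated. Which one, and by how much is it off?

Distance(A, P) = 29.7 — off by 6.20.

N = (0.00, 0.00) ✓; NU at -103.8° ✓; |NU| = 18.10 ✓; ∠NUZ = 57.20° ✓; |UZ| = 12.60 ✓; ∠UZH = 35.60° ✓; |ZH| = 26.40 ✓; ∠ZHA = 96.60° ✓; |HA| = 29.80 ✓; ∠HAP = 112.2° ✓; |AP| = 23.50 ✗.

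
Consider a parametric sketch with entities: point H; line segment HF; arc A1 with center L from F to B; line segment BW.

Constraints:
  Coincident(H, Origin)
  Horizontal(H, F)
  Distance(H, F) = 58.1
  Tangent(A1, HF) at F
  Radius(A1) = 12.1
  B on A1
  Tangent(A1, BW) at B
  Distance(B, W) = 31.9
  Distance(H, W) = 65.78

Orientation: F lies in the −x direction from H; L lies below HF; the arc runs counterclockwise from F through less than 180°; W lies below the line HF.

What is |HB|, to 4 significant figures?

70.43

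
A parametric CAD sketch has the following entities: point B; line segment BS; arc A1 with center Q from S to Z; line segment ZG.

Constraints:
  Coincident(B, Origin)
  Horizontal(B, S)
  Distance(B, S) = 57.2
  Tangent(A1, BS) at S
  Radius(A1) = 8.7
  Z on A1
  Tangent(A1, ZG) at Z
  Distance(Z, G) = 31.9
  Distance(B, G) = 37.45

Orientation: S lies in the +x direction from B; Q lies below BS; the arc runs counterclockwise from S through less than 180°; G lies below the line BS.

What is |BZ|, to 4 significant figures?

51.21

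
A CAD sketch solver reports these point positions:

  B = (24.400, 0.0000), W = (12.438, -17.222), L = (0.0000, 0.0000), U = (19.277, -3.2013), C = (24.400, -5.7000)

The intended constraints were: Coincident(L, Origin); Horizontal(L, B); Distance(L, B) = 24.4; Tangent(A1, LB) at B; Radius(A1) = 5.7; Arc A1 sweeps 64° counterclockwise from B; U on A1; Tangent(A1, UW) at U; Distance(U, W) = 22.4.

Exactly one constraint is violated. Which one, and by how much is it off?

Distance(U, W) = 22.4 — off by 6.80.

L = (0.00, 0.00) ✓; L.y = 0.00, B.y = 0.00 ✓; |LB| = 24.40 ✓; ∠(CB, BL) = 90.00° ✓; |CB| = 5.700 ✓; bearing(C→U) − bearing(C→B) = 64.00° ✓; |CU| = 5.700 ✓; ∠(CU, UW) = 90.00° ✓; |UW| = 15.60 ✗.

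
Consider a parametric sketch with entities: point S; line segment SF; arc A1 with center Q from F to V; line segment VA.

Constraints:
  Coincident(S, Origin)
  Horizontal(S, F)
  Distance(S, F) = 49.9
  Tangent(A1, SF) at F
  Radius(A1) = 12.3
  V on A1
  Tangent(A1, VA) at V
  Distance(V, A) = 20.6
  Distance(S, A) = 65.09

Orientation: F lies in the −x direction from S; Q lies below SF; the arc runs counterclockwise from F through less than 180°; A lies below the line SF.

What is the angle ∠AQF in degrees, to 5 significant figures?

169.42°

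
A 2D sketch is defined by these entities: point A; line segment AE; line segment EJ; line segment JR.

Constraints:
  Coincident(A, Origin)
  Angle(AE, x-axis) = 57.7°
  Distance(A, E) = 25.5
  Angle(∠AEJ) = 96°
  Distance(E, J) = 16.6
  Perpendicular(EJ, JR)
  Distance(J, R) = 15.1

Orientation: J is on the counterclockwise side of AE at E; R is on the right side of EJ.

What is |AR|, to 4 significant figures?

44.81

A is at the origin; AE runs at 57.7° with length 25.5, so E = 25.5·(cos 57.7°, sin 57.7°) = (13.63, 21.55). ∠AEJ = 96.0°, so EJ runs at 57.7° + (180° − 96.0°) = 141.7° from the x-axis; with |EJ| = 16.6, J = E + 16.6·(cos 141.7°, sin 141.7°) = (0.5987, 31.84). EJ is perpendicular to JR; with |JR| = 15.1 on the right of EJ, R = J + 15.1·(0.6198, 0.7848) = (9.957, 43.69). Then |AR| = |R − A| = 44.81.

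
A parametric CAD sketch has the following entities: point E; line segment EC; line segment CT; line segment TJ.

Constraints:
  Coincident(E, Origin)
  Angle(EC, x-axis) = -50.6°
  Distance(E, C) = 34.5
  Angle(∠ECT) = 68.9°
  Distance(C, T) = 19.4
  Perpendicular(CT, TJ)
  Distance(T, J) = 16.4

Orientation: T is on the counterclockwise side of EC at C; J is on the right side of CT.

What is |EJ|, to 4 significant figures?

49.09

∠ECT = 68.9°, so CT runs at -50.6° + (180° − 68.9°) = 60.50° from the x-axis; with |CT| = 19.4, T = C + 19.4·(cos 60.50°, sin 60.50°) = (31.45, -9.774). CT ⟂ TJ; with |TJ| = 16.4 on the right of CT, J = T + 16.4·(0.8704, -0.4924) = (45.73, -17.85). Then |EJ| = |J − E| = 49.09.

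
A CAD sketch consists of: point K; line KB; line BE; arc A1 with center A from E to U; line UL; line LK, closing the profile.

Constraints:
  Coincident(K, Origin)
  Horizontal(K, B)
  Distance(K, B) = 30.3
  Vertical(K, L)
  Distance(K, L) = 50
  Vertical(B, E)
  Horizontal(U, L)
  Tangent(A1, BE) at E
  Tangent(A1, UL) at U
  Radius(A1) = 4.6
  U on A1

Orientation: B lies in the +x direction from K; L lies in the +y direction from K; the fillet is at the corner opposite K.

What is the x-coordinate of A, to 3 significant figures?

25.7

K is at the origin; K and B share the same y with |KB| = 30.3 and B on the +x side, so B = (30.3, 0.00). KL is vertical with |KL| = 50.0 and L on the +y side, so L = (0.00, 50.0). The virtual corner opposite K is at (30.3, 50.0). Since A1 is tangent to BE there, AE ⟂ BE and tangency of A1 to UL means the radius AU is perpendicular to UL, with radius 4.6, so the center A sits 4.6 in from both sides at A = (25.7, 45.4). So A.x = 25.7.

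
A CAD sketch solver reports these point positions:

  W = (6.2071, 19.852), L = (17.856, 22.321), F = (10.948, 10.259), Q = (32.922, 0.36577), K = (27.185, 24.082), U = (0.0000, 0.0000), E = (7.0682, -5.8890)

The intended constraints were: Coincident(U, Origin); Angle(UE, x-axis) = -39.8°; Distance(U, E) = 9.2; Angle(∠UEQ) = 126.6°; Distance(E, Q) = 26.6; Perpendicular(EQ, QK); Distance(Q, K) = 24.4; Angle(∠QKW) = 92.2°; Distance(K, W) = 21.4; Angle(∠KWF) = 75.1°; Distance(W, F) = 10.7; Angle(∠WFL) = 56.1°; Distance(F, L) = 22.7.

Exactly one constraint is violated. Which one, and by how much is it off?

Distance(F, L) = 22.7 — off by 8.80.

U = (0.00, 0.00) ✓; UE at -39.80° ✓; |UE| = 9.200 ✓; ∠UEQ = 126.6° ✓; |EQ| = 26.60 ✓; ∠(EQ, QK) = 90.00° ✓; |QK| = 24.40 ✓; ∠QKW = 92.20° ✓; |KW| = 21.40 ✓; ∠KWF = 75.10° ✓; |WF| = 10.70 ✓; ∠WFL = 56.10° ✓; |FL| = 13.90 ✗.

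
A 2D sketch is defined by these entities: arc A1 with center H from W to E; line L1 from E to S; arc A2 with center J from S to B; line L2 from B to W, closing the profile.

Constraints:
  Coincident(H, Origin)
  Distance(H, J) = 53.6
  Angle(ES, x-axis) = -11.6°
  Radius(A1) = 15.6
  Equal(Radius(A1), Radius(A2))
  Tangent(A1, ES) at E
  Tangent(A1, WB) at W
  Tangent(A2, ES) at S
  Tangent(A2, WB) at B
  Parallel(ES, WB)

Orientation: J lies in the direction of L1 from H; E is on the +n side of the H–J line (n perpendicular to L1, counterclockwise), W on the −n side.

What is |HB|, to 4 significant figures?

55.82

The slot axis is L1's direction at -11.6°, so u = (cos -11.6°, sin -11.6°) = (0.9796, -0.2011) and n = (−sin -11.6°, cos -11.6°) = (0.2011, 0.9796). H is at the origin and J lies 53.6 along u from H, so J = 53.6·u = (52.51, -10.78). Tangency of A1 to both parallel lines with radius 15.6 puts E and W at H ± 15.6·n: E = (3.137, 15.28), W = (-3.137, -15.28). Equal radii place S and B the same way about J: S = J + 15.6·n = (55.64, 4.504), B = J − 15.6·n = (49.37, -26.06). Then |HB| = |B − H| = 55.82.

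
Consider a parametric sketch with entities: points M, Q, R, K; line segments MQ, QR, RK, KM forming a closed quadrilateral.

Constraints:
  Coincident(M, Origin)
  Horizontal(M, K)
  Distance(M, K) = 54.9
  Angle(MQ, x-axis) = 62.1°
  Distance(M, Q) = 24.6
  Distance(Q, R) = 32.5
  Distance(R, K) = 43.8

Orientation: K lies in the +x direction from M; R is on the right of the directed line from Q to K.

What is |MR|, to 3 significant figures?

16.4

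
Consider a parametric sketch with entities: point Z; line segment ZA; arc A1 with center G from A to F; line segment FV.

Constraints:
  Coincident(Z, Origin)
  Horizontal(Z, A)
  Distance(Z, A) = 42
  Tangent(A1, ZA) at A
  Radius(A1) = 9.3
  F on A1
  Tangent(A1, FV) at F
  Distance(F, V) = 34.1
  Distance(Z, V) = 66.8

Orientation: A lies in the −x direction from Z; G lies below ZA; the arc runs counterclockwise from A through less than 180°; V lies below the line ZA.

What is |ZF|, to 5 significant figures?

52.167

Z is at the origin; ZA is horizontal with |ZA| = 42.0 and A on the −x side, so A = (-42.000, 0.0000). Since A1 is tangent to ZA there, GA ⟂ ZA, so G = A + (0, -9.3) = (-42.000, -9.3000). Since GF ⟂ FV (tangency), |GV| = √(9.3² + 34.1²) = 35.345 regardless of where F sits on A1. So V lies on both circle(Z, 66.8) and circle(G, 35.345); the below-ZA intersection is V = (-50.630, -43.576). F is the foot of the tangent from V: F = (-51.298, -9.4822).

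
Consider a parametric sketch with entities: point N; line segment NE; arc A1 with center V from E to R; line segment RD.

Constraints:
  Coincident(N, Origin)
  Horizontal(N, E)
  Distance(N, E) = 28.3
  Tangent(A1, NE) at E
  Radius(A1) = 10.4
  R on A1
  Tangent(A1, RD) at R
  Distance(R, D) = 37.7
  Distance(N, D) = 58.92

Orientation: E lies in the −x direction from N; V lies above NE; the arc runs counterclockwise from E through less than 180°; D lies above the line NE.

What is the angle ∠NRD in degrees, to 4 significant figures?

148.5°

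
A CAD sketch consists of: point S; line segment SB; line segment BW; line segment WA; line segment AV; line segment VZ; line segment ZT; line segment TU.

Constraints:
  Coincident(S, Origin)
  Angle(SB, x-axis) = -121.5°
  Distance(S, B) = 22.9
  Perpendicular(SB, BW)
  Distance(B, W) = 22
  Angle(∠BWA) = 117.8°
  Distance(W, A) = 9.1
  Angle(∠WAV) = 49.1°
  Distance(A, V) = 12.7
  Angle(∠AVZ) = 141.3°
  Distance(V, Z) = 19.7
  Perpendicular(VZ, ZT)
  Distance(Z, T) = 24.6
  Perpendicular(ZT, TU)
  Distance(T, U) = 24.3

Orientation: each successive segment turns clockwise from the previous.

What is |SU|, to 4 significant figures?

46.47

S is at the origin; SB runs at -121.5° with length 22.9, so B = (-11.97, -19.53). SB ⟂ BW, so BW runs at 148.5°; with |BW| = 22.0, W = (-30.72, -8.030). ∠BWA = 117.8° gives WA at 86.30° from the x-axis; with |WA| = 9.1, A = (-30.14, 1.051). ∠WAV = 49.1° gives AV at -44.60° from the x-axis; with |AV| = 12.7, V = (-21.09, -7.867). ∠AVZ = 141.3° gives VZ at -83.30° from the x-axis; with |VZ| = 19.7, Z = (-18.79, -27.43). VZ is perpendicular to ZT, so ZT runs at -173.3°; with |ZT| = 24.6, T = (-43.23, -30.30). ZT ⟂ TU, so TU runs at 96.70°; with |TU| = 24.3, U = (-46.06, -6.168). Then |SU| = |U − S| = 46.47.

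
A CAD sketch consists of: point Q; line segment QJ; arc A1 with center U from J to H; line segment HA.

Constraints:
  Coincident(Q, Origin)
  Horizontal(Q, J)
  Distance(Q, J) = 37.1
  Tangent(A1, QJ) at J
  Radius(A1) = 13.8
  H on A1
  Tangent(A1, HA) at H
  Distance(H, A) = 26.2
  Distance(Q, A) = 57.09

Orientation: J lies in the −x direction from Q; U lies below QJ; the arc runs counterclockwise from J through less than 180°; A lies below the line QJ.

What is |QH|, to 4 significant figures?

53.30

Checks: Q.y = 0.00, J.y = 0.00 ✓; ∠(UJ, JQ) = 90.00° ✓; |UJ| = 13.80 ✓; |UH| = 13.80 ✓; ∠(UH, HA) = 90.00° ✓; |HA| = 26.20 ✓; |QA| = 57.09 ✓.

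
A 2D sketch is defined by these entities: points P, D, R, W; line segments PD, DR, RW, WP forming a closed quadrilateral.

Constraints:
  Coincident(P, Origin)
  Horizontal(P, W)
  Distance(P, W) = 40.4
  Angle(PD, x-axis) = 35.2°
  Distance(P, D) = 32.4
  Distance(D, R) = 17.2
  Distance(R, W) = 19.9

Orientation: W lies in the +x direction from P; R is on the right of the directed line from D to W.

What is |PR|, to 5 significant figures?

20.806

Checks: |DR| = 17.20 ✓; |RW| = 19.90 ✓.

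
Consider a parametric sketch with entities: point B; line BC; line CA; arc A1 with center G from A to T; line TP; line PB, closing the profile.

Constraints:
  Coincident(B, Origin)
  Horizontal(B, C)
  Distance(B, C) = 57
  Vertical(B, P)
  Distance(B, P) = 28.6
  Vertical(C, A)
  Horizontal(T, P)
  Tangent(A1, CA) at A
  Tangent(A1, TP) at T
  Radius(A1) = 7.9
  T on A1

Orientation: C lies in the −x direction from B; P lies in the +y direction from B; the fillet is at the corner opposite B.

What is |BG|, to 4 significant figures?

53.29

BP is vertical with |BP| = 28.6 and P on the +y side, so P = (0.000, 28.60). The virtual corner opposite B is at (-57.00, 28.60). Tangency of A1 to CA means the radius GA is perpendicular to CA and the tangent condition forces GT to be normal to TP, with radius 7.9, so the center G sits 7.9 in from both sides at G = (-49.10, 20.70). Then |BG| = |G − B| = 53.29.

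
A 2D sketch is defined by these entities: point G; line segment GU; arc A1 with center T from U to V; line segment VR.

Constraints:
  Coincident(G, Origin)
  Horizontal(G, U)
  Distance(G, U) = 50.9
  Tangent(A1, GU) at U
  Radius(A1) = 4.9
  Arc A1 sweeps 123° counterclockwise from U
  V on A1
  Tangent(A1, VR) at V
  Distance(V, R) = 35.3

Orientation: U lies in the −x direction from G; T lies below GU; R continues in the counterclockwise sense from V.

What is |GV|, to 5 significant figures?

55.528

The tangent condition forces TU to be normal to GU, so T = U + (0, -4.9) = (-50.900, -4.9000). On A1, U sits at bearing 90° from T; a 123° counterclockwise sweep puts V at bearing 213°, so V = T + 4.9·(cos 213°, sin 213°) = (-55.009, -7.5687). Then |GV| = |V − G| = 55.528.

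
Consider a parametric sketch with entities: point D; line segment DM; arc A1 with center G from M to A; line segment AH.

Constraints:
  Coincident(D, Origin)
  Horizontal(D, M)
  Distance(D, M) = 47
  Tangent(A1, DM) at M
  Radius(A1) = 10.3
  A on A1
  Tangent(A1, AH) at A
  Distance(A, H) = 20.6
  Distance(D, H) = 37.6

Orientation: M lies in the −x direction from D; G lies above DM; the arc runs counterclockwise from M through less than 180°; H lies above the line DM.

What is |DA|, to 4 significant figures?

38.19

D is at the origin; D and M share the same y with |DM| = 47.0 and M on the −x side, so M = (-47.00, 0.000). A1 meets DM tangentially, so GM is at right angles to DM, so G = M + (0, 10.3) = (-47.00, 10.30). Since GA ⟂ AH (tangency), |GH| = √(10.3² + 20.6²) = 23.03 regardless of where A sits on A1. So H lies on both circle(D, 37.6) and circle(G, 23.03); the above-DM intersection is H = (-28.70, 24.29). A is the foot of the tangent from H: A = (-37.75, 5.779).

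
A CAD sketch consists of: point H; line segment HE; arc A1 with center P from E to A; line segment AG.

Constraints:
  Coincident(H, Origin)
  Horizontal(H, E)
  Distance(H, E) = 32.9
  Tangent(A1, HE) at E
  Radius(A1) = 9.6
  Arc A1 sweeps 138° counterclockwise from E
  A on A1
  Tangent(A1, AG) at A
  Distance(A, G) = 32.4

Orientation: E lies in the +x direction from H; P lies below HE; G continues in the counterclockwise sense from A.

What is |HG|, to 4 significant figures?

63.49

H is at the origin; H and E share the same y with |HE| = 32.9 and E on the +x side, so E = (32.90, 0.000). Since A1 is tangent to HE there, PE ⟂ HE, so P = E + (0, -9.6) = (32.90, -9.600). On A1, E sits at bearing 90° from P; a 138° counterclockwise sweep puts A at bearing 228°, so A = P + 9.6·(cos 228°, sin 228°) = (26.48, -16.73). Since A1 is tangent to AG there, PA ⟂ AG, so AG runs along (−sin 228°, cos 228°); with |AG| = 32.4, G = (50.55, -38.41). Then |HG| = |G − H| = 63.49.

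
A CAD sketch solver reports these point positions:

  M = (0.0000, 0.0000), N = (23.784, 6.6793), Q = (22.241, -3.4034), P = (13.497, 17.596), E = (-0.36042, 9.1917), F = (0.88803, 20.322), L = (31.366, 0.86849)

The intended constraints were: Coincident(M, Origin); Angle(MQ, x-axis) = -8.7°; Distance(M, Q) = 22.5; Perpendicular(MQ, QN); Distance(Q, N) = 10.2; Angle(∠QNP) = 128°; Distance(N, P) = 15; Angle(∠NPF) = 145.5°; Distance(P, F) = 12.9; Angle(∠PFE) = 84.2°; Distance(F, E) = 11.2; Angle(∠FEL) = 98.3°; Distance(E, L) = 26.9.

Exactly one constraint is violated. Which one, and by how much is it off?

Distance(E, L) = 26.9 — off by 5.90.

M = (0.00, 0.00) ✓; MQ at -8.700° ✓; |MQ| = 22.50 ✓; ∠(MQ, QN) = 90.00° ✓; |QN| = 10.20 ✓; ∠QNP = 128.0° ✓; |NP| = 15.00 ✓; ∠NPF = 145.5° ✓; |PF| = 12.90 ✓; ∠PFE = 84.20° ✓; |FE| = 11.20 ✓; ∠FEL = 98.30° ✓; |EL| = 32.80 ✗.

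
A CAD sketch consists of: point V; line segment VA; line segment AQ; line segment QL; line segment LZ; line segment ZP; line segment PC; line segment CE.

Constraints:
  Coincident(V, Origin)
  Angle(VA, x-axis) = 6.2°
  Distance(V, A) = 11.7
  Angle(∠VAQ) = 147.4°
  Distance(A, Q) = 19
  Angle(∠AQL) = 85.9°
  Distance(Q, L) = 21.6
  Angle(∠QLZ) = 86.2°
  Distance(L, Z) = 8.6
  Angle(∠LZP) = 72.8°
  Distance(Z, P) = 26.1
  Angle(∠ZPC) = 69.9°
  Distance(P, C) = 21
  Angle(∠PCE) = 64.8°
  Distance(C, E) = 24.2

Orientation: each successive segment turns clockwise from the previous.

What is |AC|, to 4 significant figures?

36.70

∠LZP = 72.8° gives ZP at 38.50° from the x-axis; with |ZP| = 26.1, P = (31.01, -4.702). ∠ZPC = 69.9° gives PC at -71.60° from the x-axis; with |PC| = 21.0, C = (37.64, -24.63). Then |AC| = |C − A| = 36.70.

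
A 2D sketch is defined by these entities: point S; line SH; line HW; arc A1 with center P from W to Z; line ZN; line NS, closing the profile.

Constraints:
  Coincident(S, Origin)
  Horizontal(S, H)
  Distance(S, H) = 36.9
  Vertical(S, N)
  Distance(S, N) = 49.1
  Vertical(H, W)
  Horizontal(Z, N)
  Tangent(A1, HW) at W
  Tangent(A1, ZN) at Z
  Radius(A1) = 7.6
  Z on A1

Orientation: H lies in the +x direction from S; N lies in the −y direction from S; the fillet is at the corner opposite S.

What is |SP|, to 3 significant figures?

50.8

S is at the origin; S and H share the same y with |SH| = 36.9 and H on the +x side, so H = (36.9, 0.00). S and N share the same x with |SN| = 49.1 and N on the −y side, so N = (0.00, -49.1). The virtual corner opposite S is at (36.9, -49.1). Tangency of A1 to HW means the radius PW is perpendicular to HW and since A1 is tangent to ZN there, PZ ⟂ ZN, with radius 7.6, so the center P sits 7.6 in from both sides at P = (29.3, -41.5). Then |SP| = |P − S| = 50.8.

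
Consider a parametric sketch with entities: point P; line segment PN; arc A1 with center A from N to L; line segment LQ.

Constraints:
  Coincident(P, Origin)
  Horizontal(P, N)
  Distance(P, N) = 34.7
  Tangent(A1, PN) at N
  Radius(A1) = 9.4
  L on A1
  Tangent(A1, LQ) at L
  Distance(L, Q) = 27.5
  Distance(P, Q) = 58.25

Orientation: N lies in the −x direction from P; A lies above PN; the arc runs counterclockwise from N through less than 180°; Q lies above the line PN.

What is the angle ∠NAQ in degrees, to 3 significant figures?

158°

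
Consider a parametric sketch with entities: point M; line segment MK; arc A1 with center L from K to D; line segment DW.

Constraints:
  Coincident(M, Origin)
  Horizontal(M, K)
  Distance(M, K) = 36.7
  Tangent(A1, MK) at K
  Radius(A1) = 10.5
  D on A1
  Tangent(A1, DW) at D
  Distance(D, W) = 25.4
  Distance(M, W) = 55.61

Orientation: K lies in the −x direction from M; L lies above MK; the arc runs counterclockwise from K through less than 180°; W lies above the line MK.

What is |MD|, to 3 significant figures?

32.0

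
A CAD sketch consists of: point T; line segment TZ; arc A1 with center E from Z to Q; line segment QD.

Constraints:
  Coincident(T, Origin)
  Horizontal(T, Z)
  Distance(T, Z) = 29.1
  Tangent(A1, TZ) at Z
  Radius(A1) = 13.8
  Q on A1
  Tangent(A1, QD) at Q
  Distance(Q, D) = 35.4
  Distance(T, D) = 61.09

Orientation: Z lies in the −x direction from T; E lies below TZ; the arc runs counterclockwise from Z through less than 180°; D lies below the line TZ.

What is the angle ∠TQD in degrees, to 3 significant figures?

96.6°

Checks: |TZ| = 29.10 ✓; |EQ| = 13.80 ✓; ∠(EQ, QD) = 90.00° ✓; |QD| = 35.40 ✓; |TD| = 61.09 ✓.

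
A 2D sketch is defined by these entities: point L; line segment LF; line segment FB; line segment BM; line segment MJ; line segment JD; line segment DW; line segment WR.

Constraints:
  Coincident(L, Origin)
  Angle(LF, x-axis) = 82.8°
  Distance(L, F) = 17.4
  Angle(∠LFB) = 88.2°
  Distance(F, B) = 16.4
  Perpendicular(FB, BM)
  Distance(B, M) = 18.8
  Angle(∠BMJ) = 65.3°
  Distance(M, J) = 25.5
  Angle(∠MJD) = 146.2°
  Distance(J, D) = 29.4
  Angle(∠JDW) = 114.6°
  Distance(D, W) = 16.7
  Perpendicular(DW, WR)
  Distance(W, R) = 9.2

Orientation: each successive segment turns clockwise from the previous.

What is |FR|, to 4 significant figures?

26.17

∠JDW = 114.6° gives DW at 47.10° from the x-axis; with |DW| = 16.7, W = (-5.660, 49.67). The perpendicularity gives WR at right angles to DW, so WR runs at -42.90°; with |WR| = 9.2, R = (1.080, 43.41). Then |FR| = |R − F| = 26.17.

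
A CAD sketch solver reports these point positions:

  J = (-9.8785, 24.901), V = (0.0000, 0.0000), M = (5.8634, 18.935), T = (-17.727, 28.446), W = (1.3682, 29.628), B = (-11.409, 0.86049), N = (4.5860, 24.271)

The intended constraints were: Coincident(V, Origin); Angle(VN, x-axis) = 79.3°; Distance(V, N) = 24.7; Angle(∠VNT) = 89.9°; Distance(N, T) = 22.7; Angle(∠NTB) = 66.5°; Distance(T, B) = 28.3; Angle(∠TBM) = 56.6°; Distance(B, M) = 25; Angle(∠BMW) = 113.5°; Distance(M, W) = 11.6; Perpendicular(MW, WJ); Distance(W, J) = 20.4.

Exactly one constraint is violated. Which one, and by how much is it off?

Distance(W, J) = 20.4 — off by 8.20.

V = (0.00, 0.00) ✓; VN at 79.30° ✓; |VN| = 24.70 ✓; ∠VNT = 89.90° ✓; |NT| = 22.70 ✓; ∠NTB = 66.50° ✓; |TB| = 28.30 ✓; ∠TBM = 56.60° ✓; |BM| = 25.00 ✓; ∠BMW = 113.5° ✓; |MW| = 11.60 ✓; ∠(MW, WJ) = 90.00° ✓; |WJ| = 12.20 ✗.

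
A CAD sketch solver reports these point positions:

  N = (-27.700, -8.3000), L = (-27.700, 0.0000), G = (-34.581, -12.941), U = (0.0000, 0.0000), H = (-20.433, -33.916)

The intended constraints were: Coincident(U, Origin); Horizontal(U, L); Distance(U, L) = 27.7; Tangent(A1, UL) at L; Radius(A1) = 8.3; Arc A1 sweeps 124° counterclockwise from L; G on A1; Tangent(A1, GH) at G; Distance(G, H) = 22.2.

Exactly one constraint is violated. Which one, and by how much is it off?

Distance(G, H) = 22.2 — off by 3.10.

U = (0.00, 0.00) ✓; U.y = 0.00, L.y = 0.00 ✓; |UL| = 27.70 ✓; ∠(NL, LU) = 90.00° ✓; |NL| = 8.300 ✓; bearing(N→G) − bearing(N→L) = 124.0° ✓; |NG| = 8.300 ✓; ∠(NG, GH) = 90.00° ✓; |GH| = 25.30 ✗.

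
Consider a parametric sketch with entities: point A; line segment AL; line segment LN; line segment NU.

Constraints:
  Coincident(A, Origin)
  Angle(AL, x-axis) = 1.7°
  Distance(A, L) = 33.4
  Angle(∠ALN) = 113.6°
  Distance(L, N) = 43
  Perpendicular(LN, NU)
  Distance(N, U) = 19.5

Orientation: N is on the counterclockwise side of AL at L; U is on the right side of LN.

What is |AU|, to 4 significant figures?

75.42

∠ALN = 113.6°, so LN runs at 1.7° + (180° − 113.6°) = 68.10° from the x-axis; with |LN| = 43.0, N = L + 43.0·(cos 68.10°, sin 68.10°) = (49.42, 40.89). The perpendicularity gives NU at right angles to LN; with |NU| = 19.5 on the right of LN, U = N + 19.5·(0.9278, -0.3730) = (67.52, 33.61). Then |AU| = |U − A| = 75.42.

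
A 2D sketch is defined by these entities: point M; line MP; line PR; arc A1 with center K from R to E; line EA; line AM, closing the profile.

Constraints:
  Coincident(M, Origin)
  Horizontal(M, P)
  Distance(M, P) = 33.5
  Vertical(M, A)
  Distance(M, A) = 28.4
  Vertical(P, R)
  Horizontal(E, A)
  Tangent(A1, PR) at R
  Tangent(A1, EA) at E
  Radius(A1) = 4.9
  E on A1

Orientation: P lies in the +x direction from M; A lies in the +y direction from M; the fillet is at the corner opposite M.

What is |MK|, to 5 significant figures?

37.016

M and A share the same x with |MA| = 28.4 and A on the +y side, so A = (0.0000, 28.400). The virtual corner opposite M is at (33.500, 28.400). A1 meets PR tangentially, so KR is at right angles to PR and tangency of A1 to EA means the radius KE is perpendicular to EA, with radius 4.9, so the center K sits 4.9 in from both sides at K = (28.600, 23.500). Then |MK| = |K − M| = 37.016.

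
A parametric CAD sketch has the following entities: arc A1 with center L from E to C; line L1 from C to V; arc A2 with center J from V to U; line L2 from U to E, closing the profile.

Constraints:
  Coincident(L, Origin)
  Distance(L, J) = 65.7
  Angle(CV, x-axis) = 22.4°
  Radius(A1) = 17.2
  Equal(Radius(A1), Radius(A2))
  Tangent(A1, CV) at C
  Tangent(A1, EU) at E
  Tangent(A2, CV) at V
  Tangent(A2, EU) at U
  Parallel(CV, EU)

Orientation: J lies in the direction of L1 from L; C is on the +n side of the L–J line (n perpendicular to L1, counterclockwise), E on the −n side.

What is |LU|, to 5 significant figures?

67.914

The slot axis is L1's direction at 22.4°, so u = (cos 22.4°, sin 22.4°) = (0.92455, 0.38107) and n = (−sin 22.4°, cos 22.4°) = (-0.38107, 0.92455). L is at the origin and J lies 65.7 along u from L, so J = 65.7·u = (60.743, 25.036). Tangency of A1 to both parallel lines with radius 17.2 puts C and E at L ± 17.2·n: C = (-6.5544, 15.902), E = (6.5544, -15.902). Equal radii place V and U the same way about J: V = J + 17.2·n = (54.188, 40.939), U = J − 17.2·n = (67.297, 9.1341). Then |LU| = |U − L| = 67.914.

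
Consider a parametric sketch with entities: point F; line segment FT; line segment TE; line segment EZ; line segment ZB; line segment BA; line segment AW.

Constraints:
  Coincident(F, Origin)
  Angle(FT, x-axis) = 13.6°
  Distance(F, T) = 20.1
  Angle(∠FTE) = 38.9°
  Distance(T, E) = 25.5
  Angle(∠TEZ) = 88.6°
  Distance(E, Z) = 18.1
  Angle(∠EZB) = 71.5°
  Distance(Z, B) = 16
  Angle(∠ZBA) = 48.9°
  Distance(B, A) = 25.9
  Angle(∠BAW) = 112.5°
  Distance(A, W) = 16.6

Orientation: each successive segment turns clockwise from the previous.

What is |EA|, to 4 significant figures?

7.166

∠EZB = 71.5° gives ZB at 32.60° from the x-axis; with |ZB| = 16.0, B = (3.406, 4.482). ∠ZBA = 48.9° gives BA at -98.50° from the x-axis; with |BA| = 25.9, A = (-0.4222, -21.13). Then |EA| = |A − E| = 7.166.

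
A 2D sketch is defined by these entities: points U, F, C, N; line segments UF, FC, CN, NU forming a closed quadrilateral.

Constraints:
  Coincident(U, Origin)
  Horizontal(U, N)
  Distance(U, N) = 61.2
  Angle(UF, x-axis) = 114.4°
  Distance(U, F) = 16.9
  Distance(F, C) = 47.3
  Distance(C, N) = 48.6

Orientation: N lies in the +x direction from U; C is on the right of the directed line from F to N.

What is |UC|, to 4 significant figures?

30.72

U is at the origin; UN is horizontal with |UN| = 61.2 and N in +x, so N = (61.2, 0). UF runs at 114.4° with |UF| = 16.9, so F = (-6.981, 15.39). C is determined by |FC| = 47.3 and |CN| = 48.6 together: it lies at the intersection of circle(F, 47.3) and circle(N, 48.6). With |FN| = 69.90, the foot of the radical line on FN is 34.06 from F and the perpendicular offset is √(47.3² − 34.06²) = 32.82. Taking the right-of-FN solution: C = (19.01, -24.13).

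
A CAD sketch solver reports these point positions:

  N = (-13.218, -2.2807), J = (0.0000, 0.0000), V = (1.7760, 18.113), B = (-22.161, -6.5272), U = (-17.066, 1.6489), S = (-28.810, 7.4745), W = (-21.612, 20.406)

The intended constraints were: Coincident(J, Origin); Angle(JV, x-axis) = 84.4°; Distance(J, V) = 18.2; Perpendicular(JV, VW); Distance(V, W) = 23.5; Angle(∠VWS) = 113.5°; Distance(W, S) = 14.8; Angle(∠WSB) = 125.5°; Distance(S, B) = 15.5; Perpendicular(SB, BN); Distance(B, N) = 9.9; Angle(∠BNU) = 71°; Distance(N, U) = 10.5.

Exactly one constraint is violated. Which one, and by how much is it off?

Distance(N, U) = 10.5 — off by 5.00.

J = (0.00, 0.00) ✓; JV at 84.40° ✓; |JV| = 18.20 ✓; ∠(JV, VW) = 90.00° ✓; |VW| = 23.50 ✓; ∠VWS = 113.5° ✓; |WS| = 14.80 ✓; ∠WSB = 125.5° ✓; |SB| = 15.50 ✓; ∠(SB, BN) = 90.00° ✓; |BN| = 9.900 ✓; ∠BNU = 71.00° ✓; |NU| = 5.500 ✗.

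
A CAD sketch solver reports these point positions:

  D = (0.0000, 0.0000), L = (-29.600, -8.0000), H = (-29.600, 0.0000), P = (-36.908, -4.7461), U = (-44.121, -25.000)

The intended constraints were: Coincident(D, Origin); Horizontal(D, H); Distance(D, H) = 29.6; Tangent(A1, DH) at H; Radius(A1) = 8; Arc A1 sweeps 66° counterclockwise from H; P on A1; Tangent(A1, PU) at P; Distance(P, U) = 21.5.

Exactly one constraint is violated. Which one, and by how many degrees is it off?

Tangent(A1, PU) at P — off by 4.40°.

D = (0.00, 0.00) ✓; D.y = 0.00, H.y = 0.00 ✓; |DH| = 29.60 ✓; ∠(LH, HD) = 90.00° ✓; |LH| = 8.000 ✓; bearing(L→P) − bearing(L→H) = 66.00° ✓; |LP| = 8.000 ✓; ∠(LP, PU) = 85.60° ✗; |PU| = 21.50 ✓.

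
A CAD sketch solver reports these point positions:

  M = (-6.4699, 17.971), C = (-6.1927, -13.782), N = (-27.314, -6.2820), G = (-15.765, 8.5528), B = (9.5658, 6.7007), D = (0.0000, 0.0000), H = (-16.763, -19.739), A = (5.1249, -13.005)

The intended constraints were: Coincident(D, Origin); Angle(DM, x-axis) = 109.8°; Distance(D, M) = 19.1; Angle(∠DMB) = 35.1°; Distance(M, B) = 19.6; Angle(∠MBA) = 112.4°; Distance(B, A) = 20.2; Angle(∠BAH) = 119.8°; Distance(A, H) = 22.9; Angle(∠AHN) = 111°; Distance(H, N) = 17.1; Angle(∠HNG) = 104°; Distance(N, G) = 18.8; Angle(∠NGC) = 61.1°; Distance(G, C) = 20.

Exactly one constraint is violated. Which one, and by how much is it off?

Distance(G, C) = 20 — off by 4.30.

D = (0.00, 0.00) ✓; DM at 109.8° ✓; |DM| = 19.10 ✓; ∠DMB = 35.10° ✓; |MB| = 19.60 ✓; ∠MBA = 112.4° ✓; |BA| = 20.20 ✓; ∠BAH = 119.8° ✓; |AH| = 22.90 ✓; ∠AHN = 111.0° ✓; |HN| = 17.10 ✓; ∠HNG = 104.0° ✓; |NG| = 18.80 ✓; ∠NGC = 61.10° ✓; |GC| = 24.30 ✗.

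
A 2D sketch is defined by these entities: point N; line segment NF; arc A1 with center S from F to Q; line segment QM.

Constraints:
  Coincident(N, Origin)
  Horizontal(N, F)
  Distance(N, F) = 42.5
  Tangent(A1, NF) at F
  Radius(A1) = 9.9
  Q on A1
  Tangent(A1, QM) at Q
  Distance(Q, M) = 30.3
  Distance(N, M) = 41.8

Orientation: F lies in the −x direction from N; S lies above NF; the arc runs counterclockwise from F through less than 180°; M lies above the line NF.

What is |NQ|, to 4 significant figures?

33.83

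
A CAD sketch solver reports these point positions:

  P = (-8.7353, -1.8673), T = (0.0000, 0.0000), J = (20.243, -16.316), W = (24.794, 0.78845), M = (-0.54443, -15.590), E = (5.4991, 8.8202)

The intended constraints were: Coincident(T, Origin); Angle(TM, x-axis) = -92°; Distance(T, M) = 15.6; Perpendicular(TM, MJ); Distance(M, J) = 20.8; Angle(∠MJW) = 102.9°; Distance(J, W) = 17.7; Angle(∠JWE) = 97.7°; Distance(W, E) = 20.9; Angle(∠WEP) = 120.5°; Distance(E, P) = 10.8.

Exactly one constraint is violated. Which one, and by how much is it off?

Distance(E, P) = 10.8 — off by 7.00.

T = (0.00, 0.00) ✓; TM at -92.00° ✓; |TM| = 15.60 ✓; ∠(TM, MJ) = 90.00° ✓; |MJ| = 20.80 ✓; ∠MJW = 102.9° ✓; |JW| = 17.70 ✓; ∠JWE = 97.70° ✓; |WE| = 20.90 ✓; ∠WEP = 120.5° ✓; |EP| = 17.80 ✗.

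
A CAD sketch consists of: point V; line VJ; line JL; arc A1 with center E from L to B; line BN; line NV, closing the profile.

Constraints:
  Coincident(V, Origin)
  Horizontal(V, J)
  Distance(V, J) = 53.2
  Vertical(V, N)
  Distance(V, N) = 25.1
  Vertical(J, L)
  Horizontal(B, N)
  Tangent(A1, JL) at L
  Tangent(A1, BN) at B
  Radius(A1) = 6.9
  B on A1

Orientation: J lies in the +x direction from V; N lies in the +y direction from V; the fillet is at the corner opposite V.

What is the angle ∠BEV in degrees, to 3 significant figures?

111°

V is at the origin; VJ is horizontal with |VJ| = 53.2 and J on the +x side, so J = (53.2, 0.00). VN is vertical with |VN| = 25.1 and N on the +y side, so N = (0.00, 25.1). The virtual corner opposite V is at (53.2, 25.1). Tangency of A1 to JL means the radius EL is perpendicular to JL and the tangent condition forces EB to be normal to BN, with radius 6.9, so the center E sits 6.9 in from both sides at E = (46.3, 18.2). That places the tangent points at L = (53.2, 18.2) on JL and B = (46.3, 25.1) on BN. Then cos ∠BEV = EB·EV / (|EB||EV|), giving 111°.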